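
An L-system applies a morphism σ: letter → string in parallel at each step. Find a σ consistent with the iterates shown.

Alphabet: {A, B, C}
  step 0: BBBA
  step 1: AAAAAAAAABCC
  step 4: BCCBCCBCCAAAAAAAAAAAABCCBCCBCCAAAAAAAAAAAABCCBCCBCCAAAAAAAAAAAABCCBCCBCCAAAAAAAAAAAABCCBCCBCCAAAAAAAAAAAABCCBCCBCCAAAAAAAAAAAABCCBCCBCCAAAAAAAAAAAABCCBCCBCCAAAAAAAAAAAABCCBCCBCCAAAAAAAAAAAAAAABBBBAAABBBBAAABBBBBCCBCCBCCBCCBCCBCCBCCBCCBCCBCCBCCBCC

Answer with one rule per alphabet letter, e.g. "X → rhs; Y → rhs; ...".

  step 0 ⇒ step 1: BBBA ⇒ AAA·AAA·AAA·BCC
    A ↦ BCC
    B ↦ AAA
    C ↦ BB  (constrained at step 1)

A->BCC, B->AAA, C->BB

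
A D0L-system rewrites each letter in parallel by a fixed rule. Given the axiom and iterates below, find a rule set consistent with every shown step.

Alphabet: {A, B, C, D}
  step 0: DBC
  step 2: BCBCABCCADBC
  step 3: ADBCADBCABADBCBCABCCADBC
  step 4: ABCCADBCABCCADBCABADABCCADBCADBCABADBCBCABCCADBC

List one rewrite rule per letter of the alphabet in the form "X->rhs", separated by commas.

A->AB, B->AD, C->BC, D->CC

  step 3 ⇒ step 4: ADBCADBCABADBCBCABCCADBC ⇒ AB·CC·AD·BC·AB·CC·AD·BC·AB·AD·AB·CC·AD·BC·AD·BC·AB·AD·BC·BC·AB·CC·AD·BC
    A ↦ AB
    B ↦ AD
    C ↦ BC
    D ↦ CC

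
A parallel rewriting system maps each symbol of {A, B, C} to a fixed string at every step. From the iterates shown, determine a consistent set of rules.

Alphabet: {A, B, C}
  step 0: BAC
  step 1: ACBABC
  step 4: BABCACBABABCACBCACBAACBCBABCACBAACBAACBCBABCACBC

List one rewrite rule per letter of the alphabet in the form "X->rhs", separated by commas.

A->BA, B->AC, C->BC

  step 0 ⇒ step 1: BAC ⇒ AC·BA·BC
    A ↦ BA
    B ↦ AC
    C ↦ BC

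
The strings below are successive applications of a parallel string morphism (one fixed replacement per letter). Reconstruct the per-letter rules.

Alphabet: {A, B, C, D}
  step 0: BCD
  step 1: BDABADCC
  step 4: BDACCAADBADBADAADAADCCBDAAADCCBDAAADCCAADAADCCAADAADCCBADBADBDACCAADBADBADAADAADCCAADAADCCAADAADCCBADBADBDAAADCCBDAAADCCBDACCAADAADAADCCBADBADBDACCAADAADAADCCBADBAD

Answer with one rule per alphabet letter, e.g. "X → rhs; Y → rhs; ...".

A->AAD, B->BDA, C->BAD, D->CC

  step 0 ⇒ step 1: BCD ⇒ BDA·BAD·CC
    B ↦ BDA
    C ↦ BAD
    D ↦ CC
    A ↦ AAD  (constrained at step 1)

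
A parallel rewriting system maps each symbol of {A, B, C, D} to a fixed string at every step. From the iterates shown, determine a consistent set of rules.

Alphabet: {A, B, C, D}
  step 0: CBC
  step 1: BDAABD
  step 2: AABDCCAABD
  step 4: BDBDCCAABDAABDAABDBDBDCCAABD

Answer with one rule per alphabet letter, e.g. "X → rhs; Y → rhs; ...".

  step 1 ⇒ step 2: BDAABD ⇒ AA·BD·C·C·AA·BD
    A ↦ C
    B ↦ AA
    D ↦ BD
  step 0 ⇒ step 1: CBC ⇒ BD·AA·BD
    C ↦ BD

A->C, B->AA, C->BD, D->BD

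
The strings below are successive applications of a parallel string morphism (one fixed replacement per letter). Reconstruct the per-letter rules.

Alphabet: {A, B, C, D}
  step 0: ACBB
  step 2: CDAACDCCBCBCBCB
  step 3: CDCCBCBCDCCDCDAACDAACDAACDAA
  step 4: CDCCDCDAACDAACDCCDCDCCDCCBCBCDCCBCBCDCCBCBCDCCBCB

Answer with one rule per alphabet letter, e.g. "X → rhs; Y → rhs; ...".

  step 3 ⇒ step 4: CDCCBCBCDCCDCDAACDAACDAACDAA ⇒ CD·C·CD·CD·AA·CD·AA·CD·C·CD·CD·C·CD·C·CB·CB·CD·C·CB·CB·CD·C·CB·CB·CD·C·CB·CB
    A ↦ CB
    B ↦ AA
    C ↦ CD
    D ↦ C

A->CB, B->AA, C->CD, D->C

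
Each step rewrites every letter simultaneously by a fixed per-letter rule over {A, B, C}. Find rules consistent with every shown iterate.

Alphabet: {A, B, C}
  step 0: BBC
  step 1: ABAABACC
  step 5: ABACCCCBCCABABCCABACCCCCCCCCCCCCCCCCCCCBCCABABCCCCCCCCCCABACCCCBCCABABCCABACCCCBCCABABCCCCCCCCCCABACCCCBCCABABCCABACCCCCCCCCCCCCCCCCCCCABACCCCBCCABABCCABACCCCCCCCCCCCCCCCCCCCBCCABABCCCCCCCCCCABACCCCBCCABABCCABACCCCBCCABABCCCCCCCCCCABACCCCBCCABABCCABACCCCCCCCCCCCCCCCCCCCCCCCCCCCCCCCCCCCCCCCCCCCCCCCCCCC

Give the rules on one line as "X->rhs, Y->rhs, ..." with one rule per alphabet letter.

A->BCC, B->ABA, C->CC

  step 0 ⇒ step 1: BBC ⇒ ABA·ABA·CC
    B ↦ ABA
    C ↦ CC
    A ↦ BCC  (constrained at step 1)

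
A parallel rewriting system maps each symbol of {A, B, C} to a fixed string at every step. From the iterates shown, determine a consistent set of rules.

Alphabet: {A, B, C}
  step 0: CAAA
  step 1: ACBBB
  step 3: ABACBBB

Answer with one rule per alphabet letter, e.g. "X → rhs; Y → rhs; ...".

  step 0 ⇒ step 1: CAAA ⇒ AC·B·B·B
    A ↦ B
    C ↦ AC
    B ↦ A  (constrained at step 1)

A->B, B->A, C->AC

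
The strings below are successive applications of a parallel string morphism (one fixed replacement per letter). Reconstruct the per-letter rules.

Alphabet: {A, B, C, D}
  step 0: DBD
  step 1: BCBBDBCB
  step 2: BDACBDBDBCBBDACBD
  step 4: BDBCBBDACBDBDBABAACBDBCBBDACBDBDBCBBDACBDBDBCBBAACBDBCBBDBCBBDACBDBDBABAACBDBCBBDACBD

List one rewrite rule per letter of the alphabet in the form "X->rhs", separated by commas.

A->BA, B->BD, C->AC, D->BCB

  step 1 ⇒ step 2: BCBBDBCB ⇒ BD·AC·BD·BD·BCB·BD·AC·BD
    B ↦ BD
    C ↦ AC
    D ↦ BCB
    A ↦ BA  (constrained at step 2)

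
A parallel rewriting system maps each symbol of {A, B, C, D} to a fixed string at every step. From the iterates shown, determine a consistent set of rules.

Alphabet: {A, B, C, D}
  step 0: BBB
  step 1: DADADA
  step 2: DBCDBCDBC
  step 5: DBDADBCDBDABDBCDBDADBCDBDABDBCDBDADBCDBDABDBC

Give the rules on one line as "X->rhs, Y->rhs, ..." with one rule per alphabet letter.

A->C, B->DA, C->B, D->DB

  step 1 ⇒ step 2: DADADA ⇒ DB·C·DB·C·DB·C
    A ↦ C
    D ↦ DB
  step 0 ⇒ step 1: BBB ⇒ DA·DA·DA
    B ↦ DA
    C ↦ B  (constrained at step 2)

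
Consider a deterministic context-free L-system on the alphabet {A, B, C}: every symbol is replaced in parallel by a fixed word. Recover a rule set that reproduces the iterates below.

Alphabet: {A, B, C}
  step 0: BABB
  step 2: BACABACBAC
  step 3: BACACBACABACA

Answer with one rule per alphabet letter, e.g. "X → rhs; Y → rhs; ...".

A->C, B->BA, C->A

  step 2 ⇒ step 3: BACABACBAC ⇒ BA·C·A·C·BA·C·A·BA·C·A
    A ↦ C
    B ↦ BA
    C ↦ A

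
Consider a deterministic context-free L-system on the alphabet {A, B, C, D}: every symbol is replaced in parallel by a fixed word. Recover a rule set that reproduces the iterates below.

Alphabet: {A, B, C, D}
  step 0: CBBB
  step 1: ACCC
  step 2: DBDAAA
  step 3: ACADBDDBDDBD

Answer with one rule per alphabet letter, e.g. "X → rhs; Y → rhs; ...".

  step 2 ⇒ step 3: DBDAAA ⇒ A·C·A·DBD·DBD·DBD
    A ↦ DBD
    B ↦ C
    D ↦ A
  step 0 ⇒ step 1: CBBB ⇒ A·C·C·C
    C ↦ A

A->DBD, B->C, C->A, D->A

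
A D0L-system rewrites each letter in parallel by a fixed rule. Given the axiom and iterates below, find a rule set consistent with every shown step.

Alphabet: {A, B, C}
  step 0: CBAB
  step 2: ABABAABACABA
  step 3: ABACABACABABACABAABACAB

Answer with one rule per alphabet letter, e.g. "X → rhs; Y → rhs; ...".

  step 2 ⇒ step 3: ABABAABACABA ⇒ AB·AC·AB·AC·AB·AB·AC·AB·A·AB·AC·AB
    A ↦ AB
    B ↦ AC
    C ↦ A

A->AB, B->AC, C->A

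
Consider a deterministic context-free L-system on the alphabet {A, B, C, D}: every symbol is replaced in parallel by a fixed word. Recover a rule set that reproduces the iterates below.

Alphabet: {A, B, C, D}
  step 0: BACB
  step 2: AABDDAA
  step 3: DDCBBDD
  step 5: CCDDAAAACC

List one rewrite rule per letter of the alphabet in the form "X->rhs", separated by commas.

  step 2 ⇒ step 3: AABDDAA ⇒ D·D·C·B·B·D·D
    A ↦ D
    B ↦ C
    D ↦ B
    C ↦ AA  (constrained at step 0)

A->D, B->C, C->AA, D->B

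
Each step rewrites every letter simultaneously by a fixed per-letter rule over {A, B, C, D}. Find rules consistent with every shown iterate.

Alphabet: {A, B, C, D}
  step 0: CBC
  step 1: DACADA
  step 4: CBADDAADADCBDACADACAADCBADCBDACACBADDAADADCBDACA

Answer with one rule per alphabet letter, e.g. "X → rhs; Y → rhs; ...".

  step 0 ⇒ step 1: CBC ⇒ DA·CA·DA
    B ↦ CA
    C ↦ DA
    A ↦ AD  (constrained at step 1)
    D ↦ CB  (constrained at step 1)

A->AD, B->CA, C->DA, D->CB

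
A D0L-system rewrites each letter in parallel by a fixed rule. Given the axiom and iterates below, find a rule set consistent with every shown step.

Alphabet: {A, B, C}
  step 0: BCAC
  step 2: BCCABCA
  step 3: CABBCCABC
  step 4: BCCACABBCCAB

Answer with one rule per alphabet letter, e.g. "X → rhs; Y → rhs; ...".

  step 3 ⇒ step 4: CABBCCABC ⇒ B·C·CA·CA·B·B·C·CA·B
    A ↦ C
    B ↦ CA
    C ↦ B

A->C, B->CA, C->B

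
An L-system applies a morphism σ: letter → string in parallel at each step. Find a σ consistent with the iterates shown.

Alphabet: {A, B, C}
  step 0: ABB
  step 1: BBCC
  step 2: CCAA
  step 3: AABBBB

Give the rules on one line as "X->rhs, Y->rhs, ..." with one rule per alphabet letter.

  step 2 ⇒ step 3: CCAA ⇒ A·A·BB·BB
    A ↦ BB
    C ↦ A
  step 0 ⇒ step 1: ABB ⇒ BB·C·C
    B ↦ C

A->BB, B->C, C->A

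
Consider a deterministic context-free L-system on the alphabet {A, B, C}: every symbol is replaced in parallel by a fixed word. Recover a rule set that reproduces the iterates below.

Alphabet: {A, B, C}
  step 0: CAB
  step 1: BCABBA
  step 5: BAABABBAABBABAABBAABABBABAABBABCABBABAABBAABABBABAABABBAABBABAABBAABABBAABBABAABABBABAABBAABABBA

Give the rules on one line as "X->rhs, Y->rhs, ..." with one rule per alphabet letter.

  step 0 ⇒ step 1: CAB ⇒ BC·AB·BA
    A ↦ AB
    B ↦ BA
    C ↦ BC

A->AB, B->BA, C->BC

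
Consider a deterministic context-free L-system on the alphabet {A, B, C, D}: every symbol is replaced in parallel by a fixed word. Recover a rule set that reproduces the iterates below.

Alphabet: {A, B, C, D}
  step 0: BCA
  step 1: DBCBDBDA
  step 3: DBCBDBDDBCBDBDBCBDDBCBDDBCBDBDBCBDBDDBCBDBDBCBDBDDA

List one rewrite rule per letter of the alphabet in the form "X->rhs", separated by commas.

  step 0 ⇒ step 1: BCA ⇒ DBC·BDB·DA
    A ↦ DA
    B ↦ DBC
    C ↦ BDB
    D ↦ BD  (constrained at step 1)

A->DA, B->DBC, C->BDB, D->BD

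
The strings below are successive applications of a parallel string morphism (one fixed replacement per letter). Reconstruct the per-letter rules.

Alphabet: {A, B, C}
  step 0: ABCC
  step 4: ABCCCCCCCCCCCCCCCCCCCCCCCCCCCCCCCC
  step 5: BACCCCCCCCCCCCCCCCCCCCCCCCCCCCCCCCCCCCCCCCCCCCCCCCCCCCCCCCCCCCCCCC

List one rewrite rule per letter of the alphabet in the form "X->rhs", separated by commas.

A->B, B->A, C->CC

  step 4 ⇒ step 5: ABCCCCCCCCCCCCCCCCCCCCCCCCCCCCCCCC ⇒ B·A·CC·CC·CC·CC·CC·CC·CC·CC·CC·CC·CC·CC·CC·CC·CC·CC·CC·CC·CC·CC·CC·CC·CC·CC·CC·CC·CC·CC·CC·CC·CC·CC
    A ↦ B
    B ↦ A
    C ↦ CC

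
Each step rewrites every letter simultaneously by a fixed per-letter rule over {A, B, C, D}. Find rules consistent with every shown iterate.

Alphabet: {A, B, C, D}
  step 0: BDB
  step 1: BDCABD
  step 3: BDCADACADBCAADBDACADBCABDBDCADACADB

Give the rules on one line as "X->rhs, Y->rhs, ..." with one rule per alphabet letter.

  step 0 ⇒ step 1: BDB ⇒ BD·CA·BD
    B ↦ BD
    D ↦ CA
    A ↦ ADB  (constrained at step 1)
    C ↦ DAC  (constrained at step 1)

A->ADB, B->BD, C->DAC, D->CA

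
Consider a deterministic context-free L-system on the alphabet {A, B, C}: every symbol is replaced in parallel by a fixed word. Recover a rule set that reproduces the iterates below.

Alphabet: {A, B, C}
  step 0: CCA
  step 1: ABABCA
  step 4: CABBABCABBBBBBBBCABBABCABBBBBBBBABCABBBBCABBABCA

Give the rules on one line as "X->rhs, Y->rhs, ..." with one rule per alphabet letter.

A->CA, B->BB, C->AB

  step 0 ⇒ step 1: CCA ⇒ AB·AB·CA
    A ↦ CA
    C ↦ AB
    B ↦ BB  (constrained at step 1)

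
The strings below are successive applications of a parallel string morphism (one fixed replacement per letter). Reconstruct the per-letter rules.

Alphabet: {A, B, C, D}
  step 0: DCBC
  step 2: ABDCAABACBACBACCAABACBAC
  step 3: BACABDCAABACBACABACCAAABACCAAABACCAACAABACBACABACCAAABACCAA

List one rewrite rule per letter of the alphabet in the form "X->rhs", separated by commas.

A->BAC, B->A, C->CAA, D->BD

  step 2 ⇒ step 3: ABDCAABACBACBACCAABACBAC ⇒ BAC·A·BD·CAA·BAC·BAC·A·BAC·CAA·A·BAC·CAA·A·BAC·CAA·CAA·BAC·BAC·A·BAC·CAA·A·BAC·CAA
    A ↦ BAC
    B ↦ A
    C ↦ CAA
    D ↦ BD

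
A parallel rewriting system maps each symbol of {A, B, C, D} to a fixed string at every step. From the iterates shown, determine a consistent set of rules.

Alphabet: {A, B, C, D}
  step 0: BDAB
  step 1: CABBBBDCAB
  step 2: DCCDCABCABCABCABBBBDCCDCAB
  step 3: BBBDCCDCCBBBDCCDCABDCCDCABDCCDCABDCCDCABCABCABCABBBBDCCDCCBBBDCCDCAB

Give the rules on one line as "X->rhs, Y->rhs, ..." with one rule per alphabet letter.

  step 2 ⇒ step 3: DCCDCABCABCABCABBBBDCCDCAB ⇒ BBB·DCC·DCC·BBB·DCC·D·CAB·DCC·D·CAB·DCC·D·CAB·DCC·D·CAB·CAB·CAB·CAB·BBB·DCC·DCC·BBB·DCC·D·CAB
    A ↦ D
    B ↦ CAB
    C ↦ DCC
    D ↦ BBB

A->D, B->CAB, C->DCC, D->BBB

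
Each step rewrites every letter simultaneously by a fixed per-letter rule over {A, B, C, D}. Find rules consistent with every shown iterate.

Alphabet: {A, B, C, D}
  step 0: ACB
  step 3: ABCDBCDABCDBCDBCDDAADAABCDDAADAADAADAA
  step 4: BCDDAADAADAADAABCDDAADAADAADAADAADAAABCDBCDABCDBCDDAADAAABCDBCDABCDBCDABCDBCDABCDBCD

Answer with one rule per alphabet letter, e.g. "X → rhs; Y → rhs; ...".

  step 3 ⇒ step 4: ABCDBCDABCDBCDBCDDAADAABCDDAADAADAADAA ⇒ BCD·DAA·DA·A·DAA·DA·A·BCD·DAA·DA·A·DAA·DA·A·DAA·DA·A·A·BCD·BCD·A·BCD·BCD·DAA·DA·A·A·BCD·BCD·A·BCD·BCD·A·BCD·BCD·A·BCD·BCD
    A ↦ BCD
    B ↦ DAA
    C ↦ DA
    D ↦ A

A->BCD, B->DAA, C->DA, D->A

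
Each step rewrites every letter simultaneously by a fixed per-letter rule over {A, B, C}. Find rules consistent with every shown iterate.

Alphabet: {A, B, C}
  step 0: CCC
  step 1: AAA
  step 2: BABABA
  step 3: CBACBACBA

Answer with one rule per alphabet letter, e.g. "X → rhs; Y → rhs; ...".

  step 2 ⇒ step 3: BABABA ⇒ C·BA·C·BA·C·BA
    A ↦ BA
    B ↦ C
  step 0 ⇒ step 1: CCC ⇒ A·A·A
    C ↦ A

A->BA, B->C, C->A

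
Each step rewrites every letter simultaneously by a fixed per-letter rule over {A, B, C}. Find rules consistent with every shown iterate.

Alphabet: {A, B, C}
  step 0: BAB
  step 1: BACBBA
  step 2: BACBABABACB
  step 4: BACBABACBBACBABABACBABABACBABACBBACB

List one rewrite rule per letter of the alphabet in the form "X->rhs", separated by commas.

A->CB, B->BA, C->A

  step 1 ⇒ step 2: BACBBA ⇒ BA·CB·A·BA·BA·CB
    A ↦ CB
    B ↦ BA
    C ↦ A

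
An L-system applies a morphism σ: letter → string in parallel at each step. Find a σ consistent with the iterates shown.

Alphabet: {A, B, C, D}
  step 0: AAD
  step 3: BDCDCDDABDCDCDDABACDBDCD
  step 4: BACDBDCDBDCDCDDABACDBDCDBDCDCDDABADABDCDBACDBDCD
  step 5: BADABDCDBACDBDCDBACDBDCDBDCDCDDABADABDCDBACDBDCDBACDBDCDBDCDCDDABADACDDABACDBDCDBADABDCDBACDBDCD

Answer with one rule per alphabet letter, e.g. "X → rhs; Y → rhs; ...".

  step 4 ⇒ step 5: BACDBDCDBDCDCDDABACDBDCDBDCDCDDABADABDCDBACDBDCD ⇒ BA·DA·BD·CD·BA·CD·BD·CD·BA·CD·BD·CD·BD·CD·CD·DA·BA·DA·BD·CD·BA·CD·BD·CD·BA·CD·BD·CD·BD·CD·CD·DA·BA·DA·CD·DA·BA·CD·BD·CD·BA·DA·BD·CD·BA·CD·BD·CD
    A ↦ DA
    B ↦ BA
    C ↦ BD
    D ↦ CD

A->DA, B->BA, C->BD, D->CD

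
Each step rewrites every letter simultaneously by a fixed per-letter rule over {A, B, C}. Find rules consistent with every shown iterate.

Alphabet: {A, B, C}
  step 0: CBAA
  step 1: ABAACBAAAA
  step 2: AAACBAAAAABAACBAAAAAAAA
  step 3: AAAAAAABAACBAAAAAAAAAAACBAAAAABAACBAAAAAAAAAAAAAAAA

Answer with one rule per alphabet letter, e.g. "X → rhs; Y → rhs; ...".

  step 2 ⇒ step 3: AAACBAAAAABAACBAAAAAAAA ⇒ AA·AA·AA·ABA·ACB·AA·AA·AA·AA·AA·ACB·AA·AA·ABA·ACB·AA·AA·AA·AA·AA·AA·AA·AA
    A ↦ AA
    B ↦ ACB
    C ↦ ABA

A->AA, B->ACB, C->ABA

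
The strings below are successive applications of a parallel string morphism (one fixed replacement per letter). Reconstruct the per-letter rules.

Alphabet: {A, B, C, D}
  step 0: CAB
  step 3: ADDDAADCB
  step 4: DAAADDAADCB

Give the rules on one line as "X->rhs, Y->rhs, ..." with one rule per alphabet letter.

  step 3 ⇒ step 4: ADDDAADCB ⇒ D·A·A·A·D·D·A·AD·CB
    A ↦ D
    B ↦ CB
    C ↦ AD
    D ↦ A

A->D, B->CB, C->AD, D->A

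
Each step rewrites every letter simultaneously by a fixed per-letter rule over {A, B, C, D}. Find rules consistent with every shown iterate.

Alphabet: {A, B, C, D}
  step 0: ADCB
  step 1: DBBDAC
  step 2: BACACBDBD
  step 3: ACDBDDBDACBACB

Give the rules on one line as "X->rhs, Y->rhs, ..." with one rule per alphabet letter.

A->DB, B->AC, C->D, D->B

  step 2 ⇒ step 3: BACACBDBD ⇒ AC·DB·D·DB·D·AC·B·AC·B
    A ↦ DB
    B ↦ AC
    C ↦ D
    D ↦ B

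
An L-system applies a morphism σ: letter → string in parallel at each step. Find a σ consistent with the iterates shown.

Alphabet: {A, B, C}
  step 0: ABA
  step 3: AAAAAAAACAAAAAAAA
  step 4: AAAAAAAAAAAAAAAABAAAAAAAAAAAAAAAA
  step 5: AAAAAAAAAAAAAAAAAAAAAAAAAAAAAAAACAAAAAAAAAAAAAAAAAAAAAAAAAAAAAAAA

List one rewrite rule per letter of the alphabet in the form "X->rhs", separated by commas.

A->AA, B->C, C->B

  step 4 ⇒ step 5: AAAAAAAAAAAAAAAABAAAAAAAAAAAAAAAA ⇒ AA·AA·AA·AA·AA·AA·AA·AA·AA·AA·AA·AA·AA·AA·AA·AA·C·AA·AA·AA·AA·AA·AA·AA·AA·AA·AA·AA·AA·AA·AA·AA·AA
    A ↦ AA
    B ↦ C
  step 3 ⇒ step 4: AAAAAAAACAAAAAAAA ⇒ AA·AA·AA·AA·AA·AA·AA·AA·B·AA·AA·AA·AA·AA·AA·AA·AA
    C ↦ B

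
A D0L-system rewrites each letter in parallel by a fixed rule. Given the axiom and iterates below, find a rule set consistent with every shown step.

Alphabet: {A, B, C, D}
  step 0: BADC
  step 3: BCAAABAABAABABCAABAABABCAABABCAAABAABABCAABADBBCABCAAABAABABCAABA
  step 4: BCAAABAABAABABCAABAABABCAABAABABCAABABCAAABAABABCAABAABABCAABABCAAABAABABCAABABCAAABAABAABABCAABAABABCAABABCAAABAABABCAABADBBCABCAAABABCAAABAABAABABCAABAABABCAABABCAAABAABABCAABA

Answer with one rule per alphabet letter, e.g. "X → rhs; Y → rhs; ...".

  step 3 ⇒ step 4: BCAAABAABAABABCAABAABABCAABABCAAABAABABCAABADBBCABCAAABAABABCAABA ⇒ BCA·A·ABA·ABA·ABA·BCA·ABA·ABA·BCA·ABA·ABA·BCA·ABA·BCA·A·ABA·ABA·BCA·ABA·ABA·BCA·ABA·BCA·A·ABA·ABA·BCA·ABA·BCA·A·ABA·ABA·ABA·BCA·ABA·ABA·BCA·ABA·BCA·A·ABA·ABA·BCA·ABA·DB·BCA·BCA·A·ABA·BCA·A·ABA·ABA·ABA·BCA·ABA·ABA·BCA·ABA·BCA·A·ABA·ABA·BCA·ABA
    A ↦ ABA
    B ↦ BCA
    C ↦ A
    D ↦ DB

A->ABA, B->BCA, C->A, D->DB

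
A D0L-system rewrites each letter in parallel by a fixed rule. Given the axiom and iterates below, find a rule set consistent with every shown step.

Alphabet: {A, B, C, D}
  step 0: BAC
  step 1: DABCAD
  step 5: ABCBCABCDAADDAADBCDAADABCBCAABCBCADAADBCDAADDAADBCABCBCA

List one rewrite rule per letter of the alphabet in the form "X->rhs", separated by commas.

  step 0 ⇒ step 1: BAC ⇒ DA·BC·AD
    A ↦ BC
    B ↦ DA
    C ↦ AD
    D ↦ A  (constrained at step 1)

A->BC, B->DA, C->AD, D->A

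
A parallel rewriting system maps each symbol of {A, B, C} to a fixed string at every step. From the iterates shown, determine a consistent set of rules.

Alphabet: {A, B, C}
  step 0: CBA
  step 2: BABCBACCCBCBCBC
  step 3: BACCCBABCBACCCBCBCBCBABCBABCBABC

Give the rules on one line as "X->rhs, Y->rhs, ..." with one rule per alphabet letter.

  step 2 ⇒ step 3: BABCBACCCBCBCBC ⇒ BA·CCC·BA·BC·BA·CCC·BC·BC·BC·BA·BC·BA·BC·BA·BC
    A ↦ CCC
    B ↦ BA
    C ↦ BC

A->CCC, B->BA, C->BC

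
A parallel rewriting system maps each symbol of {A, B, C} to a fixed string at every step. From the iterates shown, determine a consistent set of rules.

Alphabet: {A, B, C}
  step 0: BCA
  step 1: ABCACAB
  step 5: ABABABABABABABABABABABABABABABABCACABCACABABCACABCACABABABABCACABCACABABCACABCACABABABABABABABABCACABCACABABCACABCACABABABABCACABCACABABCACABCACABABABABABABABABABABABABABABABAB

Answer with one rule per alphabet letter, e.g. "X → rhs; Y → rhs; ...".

A->AB, B->AB, C->CAC

  step 0 ⇒ step 1: BCA ⇒ AB·CAC·AB
    A ↦ AB
    B ↦ AB
    C ↦ CAC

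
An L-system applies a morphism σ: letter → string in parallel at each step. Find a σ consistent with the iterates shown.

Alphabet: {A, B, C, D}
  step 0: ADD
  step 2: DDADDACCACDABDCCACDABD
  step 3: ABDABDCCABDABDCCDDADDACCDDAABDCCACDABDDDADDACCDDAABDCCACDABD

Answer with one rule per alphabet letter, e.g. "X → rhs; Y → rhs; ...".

  step 2 ⇒ step 3: DDADDACCACDABDCCACDABD ⇒ ABD·ABD·CC·ABD·ABD·CC·DDA·DDA·CC·DDA·ABD·CC·ACD·ABD·DDA·DDA·CC·DDA·ABD·CC·ACD·ABD
    A ↦ CC
    B ↦ ACD
    C ↦ DDA
    D ↦ ABD

A->CC, B->ACD, C->DDA, D->ABD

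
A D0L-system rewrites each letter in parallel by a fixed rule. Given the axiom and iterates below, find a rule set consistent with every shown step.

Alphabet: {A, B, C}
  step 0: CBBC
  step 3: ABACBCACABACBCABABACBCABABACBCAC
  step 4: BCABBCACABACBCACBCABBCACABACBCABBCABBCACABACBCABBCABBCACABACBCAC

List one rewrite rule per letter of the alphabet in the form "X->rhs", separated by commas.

  step 3 ⇒ step 4: ABACBCACABACBCABABACBCABABACBCAC ⇒ BC·AB·BC·AC·AB·AC·BC·AC·BC·AB·BC·AC·AB·AC·BC·AB·BC·AB·BC·AC·AB·AC·BC·AB·BC·AB·BC·AC·AB·AC·BC·AC
    A ↦ BC
    B ↦ AB
    C ↦ AC

A->BC, B->AB, C->AC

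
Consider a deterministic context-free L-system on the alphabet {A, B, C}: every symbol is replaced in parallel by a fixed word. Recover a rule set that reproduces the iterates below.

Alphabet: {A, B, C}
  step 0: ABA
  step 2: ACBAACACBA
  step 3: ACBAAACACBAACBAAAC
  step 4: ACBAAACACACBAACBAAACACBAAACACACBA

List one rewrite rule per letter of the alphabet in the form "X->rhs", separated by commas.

  step 3 ⇒ step 4: ACBAAACACBAACBAAAC ⇒ AC·BA·A·AC·AC·AC·BA·AC·BA·A·AC·AC·BA·A·AC·AC·AC·BA
    A ↦ AC
    B ↦ A
    C ↦ BA

A->AC, B->A, C->BA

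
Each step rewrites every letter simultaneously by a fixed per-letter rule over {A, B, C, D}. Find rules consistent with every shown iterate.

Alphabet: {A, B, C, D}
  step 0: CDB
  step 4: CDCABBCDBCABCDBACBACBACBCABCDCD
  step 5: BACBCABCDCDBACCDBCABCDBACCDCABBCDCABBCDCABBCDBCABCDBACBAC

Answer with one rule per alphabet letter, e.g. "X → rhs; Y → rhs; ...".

A->CAB, B->CD, C->B, D->AC

  step 4 ⇒ step 5: CDCABBCDBCABCDBACBACBACBCABCDCD ⇒ B·AC·B·CAB·CD·CD·B·AC·CD·B·CAB·CD·B·AC·CD·CAB·B·CD·CAB·B·CD·CAB·B·CD·B·CAB·CD·B·AC·B·AC
    A ↦ CAB
    B ↦ CD
    C ↦ B
    D ↦ AC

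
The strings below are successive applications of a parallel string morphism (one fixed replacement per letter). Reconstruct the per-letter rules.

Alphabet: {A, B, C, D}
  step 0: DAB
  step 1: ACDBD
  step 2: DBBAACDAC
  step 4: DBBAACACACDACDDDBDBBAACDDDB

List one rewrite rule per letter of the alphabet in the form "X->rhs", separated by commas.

  step 1 ⇒ step 2: ACDBD ⇒ DB·BA·AC·D·AC
    A ↦ DB
    B ↦ D
    C ↦ BA
    D ↦ AC

A->DB, B->D, C->BA, D->AC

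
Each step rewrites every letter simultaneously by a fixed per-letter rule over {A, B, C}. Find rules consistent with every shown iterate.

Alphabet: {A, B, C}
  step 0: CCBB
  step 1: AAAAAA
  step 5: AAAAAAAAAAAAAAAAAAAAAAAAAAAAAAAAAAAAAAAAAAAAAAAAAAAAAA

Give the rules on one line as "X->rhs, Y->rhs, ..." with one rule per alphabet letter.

A->BC, B->AA, C->A

  step 0 ⇒ step 1: CCBB ⇒ A·A·AA·AA
    B ↦ AA
    C ↦ A
    A ↦ BC  (constrained at step 1)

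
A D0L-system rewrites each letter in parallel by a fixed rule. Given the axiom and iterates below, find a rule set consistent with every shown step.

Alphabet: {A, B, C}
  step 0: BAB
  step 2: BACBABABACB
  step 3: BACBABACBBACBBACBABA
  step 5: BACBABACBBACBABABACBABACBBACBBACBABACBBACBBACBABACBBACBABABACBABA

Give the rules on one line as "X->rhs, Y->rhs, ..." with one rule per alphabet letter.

  step 2 ⇒ step 3: BACBABABACB ⇒ BA·CB·A·BA·CB·BA·CB·BA·CB·A·BA
    A ↦ CB
    B ↦ BA
    C ↦ A

A->CB, B->BA, C->A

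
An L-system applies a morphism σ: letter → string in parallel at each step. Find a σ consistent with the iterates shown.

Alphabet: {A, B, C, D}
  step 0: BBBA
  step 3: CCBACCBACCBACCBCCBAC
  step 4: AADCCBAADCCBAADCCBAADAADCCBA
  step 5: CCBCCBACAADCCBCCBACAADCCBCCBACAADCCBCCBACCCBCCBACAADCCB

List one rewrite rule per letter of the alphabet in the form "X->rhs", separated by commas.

A->CCB, B->D, C->A, D->AC

  step 4 ⇒ step 5: AADCCBAADCCBAADCCBAADAADCCBA ⇒ CCB·CCB·AC·A·A·D·CCB·CCB·AC·A·A·D·CCB·CCB·AC·A·A·D·CCB·CCB·AC·CCB·CCB·AC·A·A·D·CCB
    A ↦ CCB
    B ↦ D
    C ↦ A
    D ↦ AC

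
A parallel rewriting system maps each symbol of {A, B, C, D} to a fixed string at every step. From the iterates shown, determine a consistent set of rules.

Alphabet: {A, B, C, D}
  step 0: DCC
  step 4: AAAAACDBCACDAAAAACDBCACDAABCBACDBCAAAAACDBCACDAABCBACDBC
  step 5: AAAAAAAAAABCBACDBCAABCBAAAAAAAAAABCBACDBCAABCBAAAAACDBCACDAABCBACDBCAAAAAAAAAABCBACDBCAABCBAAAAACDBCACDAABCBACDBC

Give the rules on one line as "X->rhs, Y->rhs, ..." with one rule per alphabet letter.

A->AA, B->ACD, C->BC, D->B

  step 4 ⇒ step 5: AAAAACDBCACDAAAAACDBCACDAABCBACDBCAAAAACDBCACDAABCBACDBC ⇒ AA·AA·AA·AA·AA·BC·B·ACD·BC·AA·BC·B·AA·AA·AA·AA·AA·BC·B·ACD·BC·AA·BC·B·AA·AA·ACD·BC·ACD·AA·BC·B·ACD·BC·AA·AA·AA·AA·AA·BC·B·ACD·BC·AA·BC·B·AA·AA·ACD·BC·ACD·AA·BC·B·ACD·BC
    A ↦ AA
    B ↦ ACD
    C ↦ BC
    D ↦ B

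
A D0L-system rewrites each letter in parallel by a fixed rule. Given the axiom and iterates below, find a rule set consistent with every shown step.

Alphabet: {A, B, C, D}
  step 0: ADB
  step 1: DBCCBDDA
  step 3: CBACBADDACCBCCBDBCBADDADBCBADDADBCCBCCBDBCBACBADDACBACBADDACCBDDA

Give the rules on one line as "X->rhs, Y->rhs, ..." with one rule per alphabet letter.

A->DB, B->DDA, C->CBA, D->CCB

  step 0 ⇒ step 1: ADB ⇒ DB·CCB·DDA
    A ↦ DB
    B ↦ DDA
    D ↦ CCB
    C ↦ CBA  (constrained at step 1)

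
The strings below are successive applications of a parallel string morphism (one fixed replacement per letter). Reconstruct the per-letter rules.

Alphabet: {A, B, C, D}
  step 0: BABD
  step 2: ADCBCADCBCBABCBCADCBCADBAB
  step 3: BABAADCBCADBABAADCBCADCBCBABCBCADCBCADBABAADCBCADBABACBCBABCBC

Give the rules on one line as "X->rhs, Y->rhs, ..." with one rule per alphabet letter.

  step 2 ⇒ step 3: ADCBCADCBCBABCBCADCBCADBAB ⇒ BAB·A·AD·CBC·AD·BAB·A·AD·CBC·AD·CBC·BAB·CBC·AD·CBC·AD·BAB·A·AD·CBC·AD·BAB·A·CBC·BAB·CBC
    A ↦ BAB
    B ↦ CBC
    C ↦ AD
    D ↦ A

A->BAB, B->CBC, C->AD, D->A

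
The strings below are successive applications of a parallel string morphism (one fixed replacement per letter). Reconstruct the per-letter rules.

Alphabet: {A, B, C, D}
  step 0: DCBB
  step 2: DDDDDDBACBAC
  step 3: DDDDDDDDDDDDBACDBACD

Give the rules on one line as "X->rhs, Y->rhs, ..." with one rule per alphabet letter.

  step 2 ⇒ step 3: DDDDDDBACBAC ⇒ DD·DD·DD·DD·DD·DD·BA·C·D·BA·C·D
    A ↦ C
    B ↦ BA
    C ↦ D
    D ↦ DD

A->C, B->BA, C->D, D->DD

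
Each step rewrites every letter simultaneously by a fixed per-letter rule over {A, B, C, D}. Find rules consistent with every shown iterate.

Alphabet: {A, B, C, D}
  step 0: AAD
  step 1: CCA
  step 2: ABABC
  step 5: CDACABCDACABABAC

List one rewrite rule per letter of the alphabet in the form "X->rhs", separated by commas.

  step 1 ⇒ step 2: CCA ⇒ AB·AB·C
    A ↦ C
    C ↦ AB
    B ↦ DA  (constrained at step 2)
  step 0 ⇒ step 1: AAD ⇒ C·C·A
    D ↦ A

A->C, B->DA, C->AB, D->A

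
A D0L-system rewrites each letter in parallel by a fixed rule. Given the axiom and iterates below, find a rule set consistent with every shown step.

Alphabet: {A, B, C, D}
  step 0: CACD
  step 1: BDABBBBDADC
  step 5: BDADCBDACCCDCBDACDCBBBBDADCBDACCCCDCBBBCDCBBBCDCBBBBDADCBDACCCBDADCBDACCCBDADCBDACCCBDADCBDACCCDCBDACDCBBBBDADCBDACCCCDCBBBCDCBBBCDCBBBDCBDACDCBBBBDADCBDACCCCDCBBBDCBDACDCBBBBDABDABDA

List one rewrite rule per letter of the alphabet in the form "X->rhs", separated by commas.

  step 0 ⇒ step 1: CACD ⇒ BDA·BBB·BDA·DC
    A ↦ BBB
    C ↦ BDA
    D ↦ DC
    B ↦ C  (constrained at step 1)

A->BBB, B->C, C->BDA, D->DC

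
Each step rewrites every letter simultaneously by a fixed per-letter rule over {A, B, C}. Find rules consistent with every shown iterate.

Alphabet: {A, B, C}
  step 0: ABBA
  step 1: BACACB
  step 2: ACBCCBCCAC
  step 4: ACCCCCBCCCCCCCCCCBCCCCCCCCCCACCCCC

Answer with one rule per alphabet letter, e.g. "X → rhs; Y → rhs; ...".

A->B, B->AC, C->CC

  step 1 ⇒ step 2: BACACB ⇒ AC·B·CC·B·CC·AC
    A ↦ B
    B ↦ AC
    C ↦ CC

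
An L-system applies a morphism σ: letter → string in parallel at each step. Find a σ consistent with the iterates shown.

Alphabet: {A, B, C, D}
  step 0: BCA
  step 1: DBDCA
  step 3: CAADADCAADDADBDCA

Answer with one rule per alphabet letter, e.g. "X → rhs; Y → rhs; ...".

  step 0 ⇒ step 1: BCA ⇒ D·BD·CA
    A ↦ CA
    B ↦ D
    C ↦ BD
    D ↦ AD  (constrained at step 1)

A->CA, B->D, C->BD, D->AD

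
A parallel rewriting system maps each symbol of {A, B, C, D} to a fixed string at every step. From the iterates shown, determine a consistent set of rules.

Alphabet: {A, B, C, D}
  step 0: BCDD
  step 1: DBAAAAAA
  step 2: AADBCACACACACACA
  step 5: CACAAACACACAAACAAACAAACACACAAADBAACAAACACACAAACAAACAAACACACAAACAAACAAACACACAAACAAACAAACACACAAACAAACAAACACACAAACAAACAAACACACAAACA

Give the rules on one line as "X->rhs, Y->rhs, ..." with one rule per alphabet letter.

  step 1 ⇒ step 2: DBAAAAAA ⇒ AA·DB·CA·CA·CA·CA·CA·CA
    A ↦ CA
    B ↦ DB
    D ↦ AA
  step 0 ⇒ step 1: BCDD ⇒ DB·AA·AA·AA
    C ↦ AA

A->CA, B->DB, C->AA, D->AA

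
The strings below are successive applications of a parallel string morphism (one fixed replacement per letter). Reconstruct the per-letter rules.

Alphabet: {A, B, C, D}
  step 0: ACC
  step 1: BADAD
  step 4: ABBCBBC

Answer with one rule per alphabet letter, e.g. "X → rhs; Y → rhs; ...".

A->B, B->A, C->AD, D->C

  step 0 ⇒ step 1: ACC ⇒ B·AD·AD
    A ↦ B
    C ↦ AD
    B ↦ A  (constrained at step 1)
    D ↦ C  (constrained at step 1)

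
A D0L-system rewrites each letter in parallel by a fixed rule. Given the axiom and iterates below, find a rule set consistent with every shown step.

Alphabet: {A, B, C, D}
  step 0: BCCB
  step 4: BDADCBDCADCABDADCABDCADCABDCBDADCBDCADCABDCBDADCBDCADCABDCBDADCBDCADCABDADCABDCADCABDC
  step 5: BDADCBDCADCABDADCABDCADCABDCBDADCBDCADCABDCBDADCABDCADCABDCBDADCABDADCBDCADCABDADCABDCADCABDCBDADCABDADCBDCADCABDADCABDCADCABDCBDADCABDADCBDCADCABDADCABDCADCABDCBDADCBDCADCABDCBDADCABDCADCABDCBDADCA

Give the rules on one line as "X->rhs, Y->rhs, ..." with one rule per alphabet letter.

  step 4 ⇒ step 5: BDADCBDCADCABDADCABDCADCABDCBDADCBDCADCABDCBDADCBDCADCABDCBDADCBDCADCABDADCABDCADCABDC ⇒ BD·ADC·BDC·ADC·A·BD·ADC·A·BDC·ADC·A·BDC·BD·ADC·BDC·ADC·A·BDC·BD·ADC·A·BDC·ADC·A·BDC·BD·ADC·A·BD·ADC·BDC·ADC·A·BD·ADC·A·BDC·ADC·A·BDC·BD·ADC·A·BD·ADC·BDC·ADC·A·BD·ADC·A·BDC·ADC·A·BDC·BD·ADC·A·BD·ADC·BDC·ADC·A·BD·ADC·A·BDC·ADC·A·BDC·BD·ADC·BDC·ADC·A·BDC·BD·ADC·A·BDC·ADC·A·BDC·BD·ADC·A
    A ↦ BDC
    B ↦ BD
    C ↦ A
    D ↦ ADC

A->BDC, B->BD, C->A, D->ADC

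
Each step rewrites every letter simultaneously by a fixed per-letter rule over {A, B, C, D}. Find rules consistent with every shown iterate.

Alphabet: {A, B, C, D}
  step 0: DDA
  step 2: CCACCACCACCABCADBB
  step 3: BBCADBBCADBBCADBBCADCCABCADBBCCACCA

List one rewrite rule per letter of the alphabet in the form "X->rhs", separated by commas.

A->CAD, B->CCA, C->B, D->BB

  step 2 ⇒ step 3: CCACCACCACCABCADBB ⇒ B·B·CAD·B·B·CAD·B·B·CAD·B·B·CAD·CCA·B·CAD·BB·CCA·CCA
    A ↦ CAD
    B ↦ CCA
    C ↦ B
    D ↦ BB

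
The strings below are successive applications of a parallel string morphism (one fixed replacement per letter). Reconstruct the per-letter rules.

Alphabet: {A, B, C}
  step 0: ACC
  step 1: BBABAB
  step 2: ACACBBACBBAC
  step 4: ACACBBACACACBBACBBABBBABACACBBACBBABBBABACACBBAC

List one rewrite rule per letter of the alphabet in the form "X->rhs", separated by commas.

  step 1 ⇒ step 2: BBABAB ⇒ AC·AC·BB·AC·BB·AC
    A ↦ BB
    B ↦ AC
  step 0 ⇒ step 1: ACC ⇒ BB·AB·AB
    C ↦ AB

A->BB, B->AC, C->AB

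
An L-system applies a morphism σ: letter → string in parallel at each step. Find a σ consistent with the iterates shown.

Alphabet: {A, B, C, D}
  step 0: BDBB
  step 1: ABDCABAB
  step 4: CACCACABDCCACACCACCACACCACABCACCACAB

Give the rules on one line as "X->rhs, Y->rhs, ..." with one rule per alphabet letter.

A->C, B->AB, C->CA, D->DC

  step 0 ⇒ step 1: BDBB ⇒ AB·DC·AB·AB
    B ↦ AB
    D ↦ DC
    A ↦ C  (constrained at step 1)
    C ↦ CA  (constrained at step 1)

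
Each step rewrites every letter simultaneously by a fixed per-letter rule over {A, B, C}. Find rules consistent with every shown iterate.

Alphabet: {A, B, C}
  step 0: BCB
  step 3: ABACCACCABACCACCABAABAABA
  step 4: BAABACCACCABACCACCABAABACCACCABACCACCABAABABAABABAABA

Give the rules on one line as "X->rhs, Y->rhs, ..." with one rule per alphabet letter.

  step 3 ⇒ step 4: ABACCACCABACCACCABAABAABA ⇒ BA·A·BA·CCA·CCA·BA·CCA·CCA·BA·A·BA·CCA·CCA·BA·CCA·CCA·BA·A·BA·BA·A·BA·BA·A·BA
    A ↦ BA
    B ↦ A
    C ↦ CCA

A->BA, B->A, C->CCA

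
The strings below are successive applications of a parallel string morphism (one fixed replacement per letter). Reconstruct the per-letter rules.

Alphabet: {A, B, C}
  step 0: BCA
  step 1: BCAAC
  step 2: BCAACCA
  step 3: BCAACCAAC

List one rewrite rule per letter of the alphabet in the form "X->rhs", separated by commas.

A->C, B->BCA, C->A

  step 2 ⇒ step 3: BCAACCA ⇒ BCA·A·C·C·A·A·C
    A ↦ C
    B ↦ BCA
    C ↦ A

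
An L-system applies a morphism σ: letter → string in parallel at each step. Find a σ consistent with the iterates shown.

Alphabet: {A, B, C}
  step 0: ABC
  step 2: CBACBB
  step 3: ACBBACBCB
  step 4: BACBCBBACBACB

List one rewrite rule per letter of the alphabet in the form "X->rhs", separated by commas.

  step 3 ⇒ step 4: ACBBACBCB ⇒ B·A·CB·CB·B·A·CB·A·CB
    A ↦ B
    B ↦ CB
    C ↦ A

A->B, B->CB, C->A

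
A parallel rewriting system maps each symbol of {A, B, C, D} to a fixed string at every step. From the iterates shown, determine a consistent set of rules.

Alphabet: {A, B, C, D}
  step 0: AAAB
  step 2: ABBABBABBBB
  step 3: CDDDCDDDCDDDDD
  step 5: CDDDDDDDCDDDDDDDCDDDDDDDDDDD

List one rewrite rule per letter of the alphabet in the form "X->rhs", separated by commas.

  step 2 ⇒ step 3: ABBABBABBBB ⇒ CD·D·D·CD·D·D·CD·D·D·D·D
    A ↦ CD
    B ↦ D
    C ↦ A  (constrained at step 3)
    D ↦ BB  (constrained at step 3)

A->CD, B->D, C->A, D->BB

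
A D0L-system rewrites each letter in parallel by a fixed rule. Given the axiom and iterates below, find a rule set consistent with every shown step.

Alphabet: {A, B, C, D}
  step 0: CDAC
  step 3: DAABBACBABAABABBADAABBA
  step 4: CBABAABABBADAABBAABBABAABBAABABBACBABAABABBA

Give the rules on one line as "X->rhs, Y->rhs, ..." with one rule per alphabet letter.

A->BA, B->AB, C->DA, D->C

  step 3 ⇒ step 4: DAABBACBABAABABBADAABBA ⇒ C·BA·BA·AB·AB·BA·DA·AB·BA·AB·BA·BA·AB·BA·AB·AB·BA·C·BA·BA·AB·AB·BA
    A ↦ BA
    B ↦ AB
    C ↦ DA
    D ↦ C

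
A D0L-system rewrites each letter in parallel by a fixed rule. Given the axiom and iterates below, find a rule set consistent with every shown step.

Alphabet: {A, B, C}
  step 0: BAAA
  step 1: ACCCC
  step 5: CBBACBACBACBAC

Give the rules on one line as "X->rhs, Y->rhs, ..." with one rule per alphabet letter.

A->C, B->AC, C->B

  step 0 ⇒ step 1: BAAA ⇒ AC·C·C·C
    A ↦ C
    B ↦ AC
    C ↦ B  (constrained at step 1)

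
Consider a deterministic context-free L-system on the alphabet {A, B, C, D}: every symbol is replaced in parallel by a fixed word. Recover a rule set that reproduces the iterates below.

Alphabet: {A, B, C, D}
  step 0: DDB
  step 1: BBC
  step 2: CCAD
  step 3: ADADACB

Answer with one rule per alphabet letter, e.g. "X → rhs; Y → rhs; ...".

A->AC, B->C, C->AD, D->B

  step 2 ⇒ step 3: CCAD ⇒ AD·AD·AC·B
    A ↦ AC
    C ↦ AD
    D ↦ B
  step 0 ⇒ step 1: DDB ⇒ B·B·C
    B ↦ C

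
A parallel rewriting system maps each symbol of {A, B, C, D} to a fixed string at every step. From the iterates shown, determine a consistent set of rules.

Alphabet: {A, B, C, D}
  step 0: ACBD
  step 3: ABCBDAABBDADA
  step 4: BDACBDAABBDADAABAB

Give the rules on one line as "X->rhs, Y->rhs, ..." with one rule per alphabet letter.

A->B, B->DA, C->CB, D->A

  step 3 ⇒ step 4: ABCBDAABBDADA ⇒ B·DA·CB·DA·A·B·B·DA·DA·A·B·A·B
    A ↦ B
    B ↦ DA
    C ↦ CB
    D ↦ A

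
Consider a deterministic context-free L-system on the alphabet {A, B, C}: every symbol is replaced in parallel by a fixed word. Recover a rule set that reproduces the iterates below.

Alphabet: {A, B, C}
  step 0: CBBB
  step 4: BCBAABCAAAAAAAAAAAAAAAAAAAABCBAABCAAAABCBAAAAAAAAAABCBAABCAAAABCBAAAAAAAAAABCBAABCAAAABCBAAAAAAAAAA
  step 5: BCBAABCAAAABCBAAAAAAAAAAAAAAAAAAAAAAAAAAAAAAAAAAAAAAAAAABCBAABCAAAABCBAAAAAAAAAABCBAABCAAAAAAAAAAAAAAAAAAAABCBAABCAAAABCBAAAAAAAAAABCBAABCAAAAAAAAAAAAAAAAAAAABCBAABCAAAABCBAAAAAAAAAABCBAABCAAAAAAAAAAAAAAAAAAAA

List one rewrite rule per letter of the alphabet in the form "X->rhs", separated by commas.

A->AA, B->BC, C->BAA

  step 4 ⇒ step 5: BCBAABCAAAAAAAAAAAAAAAAAAAABCBAABCAAAABCBAAAAAAAAAABCBAABCAAAABCBAAAAAAAAAABCBAABCAAAABCBAAAAAAAAAA ⇒ BC·BAA·BC·AA·AA·BC·BAA·AA·AA·AA·AA·AA·AA·AA·AA·AA·AA·AA·AA·AA·AA·AA·AA·AA·AA·AA·AA·BC·BAA·BC·AA·AA·BC·BAA·AA·AA·AA·AA·BC·BAA·BC·AA·AA·AA·AA·AA·AA·AA·AA·AA·AA·BC·BAA·BC·AA·AA·BC·BAA·AA·AA·AA·AA·BC·BAA·BC·AA·AA·AA·AA·AA·AA·AA·AA·AA·AA·BC·BAA·BC·AA·AA·BC·BAA·AA·AA·AA·AA·BC·BAA·BC·AA·AA·AA·AA·AA·AA·AA·AA·AA·AA
    A ↦ AA
    B ↦ BC
    C ↦ BAA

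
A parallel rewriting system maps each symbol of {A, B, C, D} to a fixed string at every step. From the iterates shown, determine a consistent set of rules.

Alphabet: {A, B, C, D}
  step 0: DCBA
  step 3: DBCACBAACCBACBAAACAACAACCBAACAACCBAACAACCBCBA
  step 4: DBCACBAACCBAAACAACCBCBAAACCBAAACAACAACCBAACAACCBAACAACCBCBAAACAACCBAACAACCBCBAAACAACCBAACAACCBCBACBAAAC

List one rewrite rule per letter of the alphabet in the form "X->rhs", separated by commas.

A->AAC, B->A, C->CB, D->DBC

  step 3 ⇒ step 4: DBCACBAACCBACBAAACAACAACCBAACAACCBAACAACCBCBA ⇒ DBC·A·CB·AAC·CB·A·AAC·AAC·CB·CB·A·AAC·CB·A·AAC·AAC·AAC·CB·AAC·AAC·CB·AAC·AAC·CB·CB·A·AAC·AAC·CB·AAC·AAC·CB·CB·A·AAC·AAC·CB·AAC·AAC·CB·CB·A·CB·A·AAC
    A ↦ AAC
    B ↦ A
    C ↦ CB
    D ↦ DBC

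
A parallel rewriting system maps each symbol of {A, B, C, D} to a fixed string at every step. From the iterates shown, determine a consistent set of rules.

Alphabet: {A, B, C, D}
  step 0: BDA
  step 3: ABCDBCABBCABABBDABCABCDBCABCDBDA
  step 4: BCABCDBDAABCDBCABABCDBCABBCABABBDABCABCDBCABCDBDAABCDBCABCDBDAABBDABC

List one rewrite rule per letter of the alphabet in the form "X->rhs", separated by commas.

  step 3 ⇒ step 4: ABCDBCABBCABABBDABCABCDBCABCDBDA ⇒ BC·AB·CD·BDA·AB·CD·BC·AB·AB·CD·BC·AB·BC·AB·AB·BDA·BC·AB·CD·BC·AB·CD·BDA·AB·CD·BC·AB·CD·BDA·AB·BDA·BC
    A ↦ BC
    B ↦ AB
    C ↦ CD
    D ↦ BDA

A->BC, B->AB, C->CD, D->BDA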